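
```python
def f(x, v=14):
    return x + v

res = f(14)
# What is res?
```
28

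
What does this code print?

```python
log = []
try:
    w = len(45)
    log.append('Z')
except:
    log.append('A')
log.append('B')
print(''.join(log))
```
AB

Exception raised in try, caught by bare except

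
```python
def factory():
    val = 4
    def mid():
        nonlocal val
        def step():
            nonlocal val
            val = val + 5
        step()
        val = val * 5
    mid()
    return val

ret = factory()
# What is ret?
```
45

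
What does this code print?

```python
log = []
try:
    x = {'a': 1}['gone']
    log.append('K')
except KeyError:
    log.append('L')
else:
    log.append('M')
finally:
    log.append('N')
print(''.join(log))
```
LN

Exception: except runs, else skipped, finally runs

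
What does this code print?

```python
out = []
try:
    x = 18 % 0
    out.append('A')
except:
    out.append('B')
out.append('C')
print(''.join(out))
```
BC

Exception raised in try, caught by bare except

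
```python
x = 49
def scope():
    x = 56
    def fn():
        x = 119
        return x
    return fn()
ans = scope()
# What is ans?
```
119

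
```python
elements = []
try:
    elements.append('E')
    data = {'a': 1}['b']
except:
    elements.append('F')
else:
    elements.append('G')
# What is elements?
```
['E', 'F']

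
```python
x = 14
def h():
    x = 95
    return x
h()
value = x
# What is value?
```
14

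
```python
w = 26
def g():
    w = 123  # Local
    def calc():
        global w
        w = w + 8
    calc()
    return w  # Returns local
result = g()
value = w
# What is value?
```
34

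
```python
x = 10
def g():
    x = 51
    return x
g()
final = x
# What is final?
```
10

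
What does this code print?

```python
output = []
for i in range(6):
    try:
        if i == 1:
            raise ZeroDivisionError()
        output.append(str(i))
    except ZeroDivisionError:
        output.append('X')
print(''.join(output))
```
0X2345

Exception on i=1 caught, loop continues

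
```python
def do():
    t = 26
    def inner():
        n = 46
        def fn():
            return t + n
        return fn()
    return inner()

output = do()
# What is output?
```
72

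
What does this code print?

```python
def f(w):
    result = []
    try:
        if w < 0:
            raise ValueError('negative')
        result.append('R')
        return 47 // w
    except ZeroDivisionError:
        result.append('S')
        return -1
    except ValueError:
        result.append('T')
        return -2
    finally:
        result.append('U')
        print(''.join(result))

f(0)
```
RSU

w=0 causes ZeroDivisionError, caught, finally prints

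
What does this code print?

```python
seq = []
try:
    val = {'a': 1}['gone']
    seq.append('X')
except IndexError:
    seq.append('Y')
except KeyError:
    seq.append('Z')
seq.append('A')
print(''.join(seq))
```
ZA

KeyError is caught by its specific handler, not IndexError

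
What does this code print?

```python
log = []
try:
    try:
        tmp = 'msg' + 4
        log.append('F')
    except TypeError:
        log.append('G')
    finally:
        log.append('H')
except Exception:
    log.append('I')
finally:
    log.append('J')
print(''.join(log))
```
GHJ

Both finally blocks run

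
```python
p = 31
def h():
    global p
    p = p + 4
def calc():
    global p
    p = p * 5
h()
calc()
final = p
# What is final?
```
175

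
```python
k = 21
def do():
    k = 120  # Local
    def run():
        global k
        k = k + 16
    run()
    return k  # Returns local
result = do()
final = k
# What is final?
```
37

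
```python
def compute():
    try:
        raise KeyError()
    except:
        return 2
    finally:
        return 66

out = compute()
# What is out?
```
66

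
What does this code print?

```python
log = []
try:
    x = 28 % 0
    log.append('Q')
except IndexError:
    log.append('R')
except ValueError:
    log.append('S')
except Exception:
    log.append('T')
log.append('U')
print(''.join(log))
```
TU

ZeroDivisionError not specifically caught, falls to Exception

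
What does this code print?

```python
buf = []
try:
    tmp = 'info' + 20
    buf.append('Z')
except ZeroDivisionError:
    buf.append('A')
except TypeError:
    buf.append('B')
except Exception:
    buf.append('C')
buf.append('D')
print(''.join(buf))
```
BD

TypeError matches before generic Exception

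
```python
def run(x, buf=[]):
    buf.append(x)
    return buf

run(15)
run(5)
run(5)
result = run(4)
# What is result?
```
[15, 5, 5, 4]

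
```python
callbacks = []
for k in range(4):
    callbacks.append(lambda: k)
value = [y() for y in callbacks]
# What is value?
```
[3, 3, 3, 3]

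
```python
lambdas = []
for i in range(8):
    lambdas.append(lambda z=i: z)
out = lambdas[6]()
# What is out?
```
6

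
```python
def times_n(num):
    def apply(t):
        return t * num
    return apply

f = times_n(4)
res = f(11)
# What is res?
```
44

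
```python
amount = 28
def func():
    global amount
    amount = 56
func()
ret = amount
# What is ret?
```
56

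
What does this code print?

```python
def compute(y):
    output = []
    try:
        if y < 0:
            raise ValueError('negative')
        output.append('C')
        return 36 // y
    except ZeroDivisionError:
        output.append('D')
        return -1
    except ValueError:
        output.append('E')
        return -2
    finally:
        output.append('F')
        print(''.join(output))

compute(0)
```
CDF

y=0 causes ZeroDivisionError, caught, finally prints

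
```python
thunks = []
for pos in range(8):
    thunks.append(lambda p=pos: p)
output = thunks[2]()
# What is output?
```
2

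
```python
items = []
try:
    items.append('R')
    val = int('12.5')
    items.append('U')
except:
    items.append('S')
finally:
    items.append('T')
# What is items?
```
['R', 'S', 'T']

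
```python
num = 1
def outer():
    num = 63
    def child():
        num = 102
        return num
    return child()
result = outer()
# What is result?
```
102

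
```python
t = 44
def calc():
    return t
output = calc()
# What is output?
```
44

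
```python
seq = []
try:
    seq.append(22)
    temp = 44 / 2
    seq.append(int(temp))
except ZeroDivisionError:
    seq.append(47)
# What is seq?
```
[22, 22]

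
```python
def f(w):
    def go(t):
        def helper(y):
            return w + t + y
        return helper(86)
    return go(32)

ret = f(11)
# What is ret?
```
129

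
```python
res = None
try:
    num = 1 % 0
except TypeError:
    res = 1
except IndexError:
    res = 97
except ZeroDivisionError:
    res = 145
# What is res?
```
145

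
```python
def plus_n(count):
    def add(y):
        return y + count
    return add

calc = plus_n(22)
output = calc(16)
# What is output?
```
38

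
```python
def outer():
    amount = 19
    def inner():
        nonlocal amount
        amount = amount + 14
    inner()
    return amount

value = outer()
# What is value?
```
33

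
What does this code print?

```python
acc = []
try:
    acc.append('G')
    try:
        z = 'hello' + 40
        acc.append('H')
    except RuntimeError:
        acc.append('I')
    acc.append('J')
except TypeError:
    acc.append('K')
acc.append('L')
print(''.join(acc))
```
GKL

Inner handler doesn't match, propagates to outer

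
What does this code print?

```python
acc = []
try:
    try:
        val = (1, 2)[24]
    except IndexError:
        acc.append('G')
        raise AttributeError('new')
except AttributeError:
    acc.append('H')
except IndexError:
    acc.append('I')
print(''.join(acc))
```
GH

New AttributeError raised, caught by outer AttributeError handler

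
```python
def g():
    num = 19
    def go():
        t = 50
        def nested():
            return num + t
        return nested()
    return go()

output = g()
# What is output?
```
69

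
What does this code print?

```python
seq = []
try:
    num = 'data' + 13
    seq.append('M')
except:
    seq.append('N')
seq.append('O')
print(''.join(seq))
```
NO

Exception raised in try, caught by bare except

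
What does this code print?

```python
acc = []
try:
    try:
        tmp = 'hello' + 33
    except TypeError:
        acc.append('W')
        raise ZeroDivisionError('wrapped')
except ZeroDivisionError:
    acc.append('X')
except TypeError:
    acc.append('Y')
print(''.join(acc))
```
WX

New ZeroDivisionError raised, caught by outer ZeroDivisionError handler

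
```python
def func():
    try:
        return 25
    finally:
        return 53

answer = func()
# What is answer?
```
53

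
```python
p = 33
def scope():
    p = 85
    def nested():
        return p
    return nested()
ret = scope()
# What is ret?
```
85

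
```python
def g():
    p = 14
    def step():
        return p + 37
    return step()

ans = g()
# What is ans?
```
51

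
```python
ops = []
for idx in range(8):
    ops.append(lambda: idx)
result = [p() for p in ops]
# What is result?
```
[7, 7, 7, 7, 7, 7, 7, 7]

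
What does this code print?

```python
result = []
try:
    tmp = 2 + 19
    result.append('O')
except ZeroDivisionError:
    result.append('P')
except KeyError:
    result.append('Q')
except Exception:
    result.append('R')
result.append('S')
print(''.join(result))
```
OS

No exception, try block completes normally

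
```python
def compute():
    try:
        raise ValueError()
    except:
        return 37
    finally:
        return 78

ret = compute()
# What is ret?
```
78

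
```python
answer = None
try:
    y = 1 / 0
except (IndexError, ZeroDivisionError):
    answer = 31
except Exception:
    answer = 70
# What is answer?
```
31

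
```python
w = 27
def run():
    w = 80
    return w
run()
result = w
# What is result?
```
27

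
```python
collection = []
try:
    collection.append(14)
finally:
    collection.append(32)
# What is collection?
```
[14, 32]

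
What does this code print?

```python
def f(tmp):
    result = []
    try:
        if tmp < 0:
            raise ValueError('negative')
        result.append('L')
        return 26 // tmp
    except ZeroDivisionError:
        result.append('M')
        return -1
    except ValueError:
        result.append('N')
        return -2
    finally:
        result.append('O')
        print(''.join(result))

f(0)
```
LMO

tmp=0 causes ZeroDivisionError, caught, finally prints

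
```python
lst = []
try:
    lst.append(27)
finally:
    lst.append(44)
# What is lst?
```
[27, 44]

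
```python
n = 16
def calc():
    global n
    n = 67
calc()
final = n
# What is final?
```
67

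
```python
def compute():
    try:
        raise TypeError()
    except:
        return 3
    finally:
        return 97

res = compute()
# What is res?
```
97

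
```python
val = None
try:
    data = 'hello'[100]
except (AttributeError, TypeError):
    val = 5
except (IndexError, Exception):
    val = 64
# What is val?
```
64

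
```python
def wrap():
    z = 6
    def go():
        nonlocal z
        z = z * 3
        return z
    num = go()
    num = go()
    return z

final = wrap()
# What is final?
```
54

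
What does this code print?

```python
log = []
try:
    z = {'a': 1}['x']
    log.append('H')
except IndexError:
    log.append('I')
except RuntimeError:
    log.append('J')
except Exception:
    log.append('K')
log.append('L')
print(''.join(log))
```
KL

KeyError not specifically caught, falls to Exception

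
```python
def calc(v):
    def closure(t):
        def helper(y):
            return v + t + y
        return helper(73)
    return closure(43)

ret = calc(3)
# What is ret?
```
119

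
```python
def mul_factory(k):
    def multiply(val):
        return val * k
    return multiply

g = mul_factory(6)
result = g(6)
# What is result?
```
36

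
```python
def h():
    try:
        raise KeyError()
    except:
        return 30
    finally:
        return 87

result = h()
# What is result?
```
87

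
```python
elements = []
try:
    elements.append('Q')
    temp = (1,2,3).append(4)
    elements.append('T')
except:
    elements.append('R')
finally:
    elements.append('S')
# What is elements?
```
['Q', 'R', 'S']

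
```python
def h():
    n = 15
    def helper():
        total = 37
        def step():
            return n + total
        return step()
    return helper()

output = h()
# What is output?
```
52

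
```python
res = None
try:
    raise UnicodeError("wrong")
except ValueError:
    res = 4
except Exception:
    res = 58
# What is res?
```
4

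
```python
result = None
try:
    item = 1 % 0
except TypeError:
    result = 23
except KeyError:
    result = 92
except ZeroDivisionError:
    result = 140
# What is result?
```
140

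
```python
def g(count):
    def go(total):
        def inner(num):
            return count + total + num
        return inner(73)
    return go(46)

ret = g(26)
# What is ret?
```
145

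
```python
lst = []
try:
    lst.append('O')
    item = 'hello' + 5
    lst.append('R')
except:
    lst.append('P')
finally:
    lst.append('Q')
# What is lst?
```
['O', 'P', 'Q']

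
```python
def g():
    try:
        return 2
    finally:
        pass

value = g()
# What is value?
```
2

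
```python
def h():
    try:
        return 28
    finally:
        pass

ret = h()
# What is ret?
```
28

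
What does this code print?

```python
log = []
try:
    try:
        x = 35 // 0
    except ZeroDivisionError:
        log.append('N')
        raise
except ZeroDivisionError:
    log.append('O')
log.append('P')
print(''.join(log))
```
NOP

raise without argument re-raises current exception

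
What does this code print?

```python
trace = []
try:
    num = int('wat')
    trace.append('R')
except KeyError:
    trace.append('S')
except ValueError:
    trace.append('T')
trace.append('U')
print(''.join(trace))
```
TU

ValueError is caught by its specific handler, not KeyError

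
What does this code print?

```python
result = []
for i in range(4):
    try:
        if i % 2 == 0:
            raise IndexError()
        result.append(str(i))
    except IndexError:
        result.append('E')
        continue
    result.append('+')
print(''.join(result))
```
E1+E3+

continue in except skips rest of loop body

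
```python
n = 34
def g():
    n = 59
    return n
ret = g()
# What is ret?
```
59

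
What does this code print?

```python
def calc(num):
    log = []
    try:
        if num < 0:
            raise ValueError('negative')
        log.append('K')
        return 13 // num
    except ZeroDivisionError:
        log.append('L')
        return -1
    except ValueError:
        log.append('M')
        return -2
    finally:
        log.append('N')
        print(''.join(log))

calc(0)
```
KLN

num=0 causes ZeroDivisionError, caught, finally prints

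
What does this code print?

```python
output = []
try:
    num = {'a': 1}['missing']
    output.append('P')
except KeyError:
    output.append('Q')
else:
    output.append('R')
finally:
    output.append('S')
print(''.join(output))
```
QS

Exception: except runs, else skipped, finally runs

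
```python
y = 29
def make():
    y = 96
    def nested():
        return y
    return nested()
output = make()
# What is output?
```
96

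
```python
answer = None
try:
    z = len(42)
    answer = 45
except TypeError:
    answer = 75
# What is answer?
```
75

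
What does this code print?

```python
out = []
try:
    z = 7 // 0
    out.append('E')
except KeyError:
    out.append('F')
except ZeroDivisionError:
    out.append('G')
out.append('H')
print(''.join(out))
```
GH

ZeroDivisionError is caught by its specific handler, not KeyError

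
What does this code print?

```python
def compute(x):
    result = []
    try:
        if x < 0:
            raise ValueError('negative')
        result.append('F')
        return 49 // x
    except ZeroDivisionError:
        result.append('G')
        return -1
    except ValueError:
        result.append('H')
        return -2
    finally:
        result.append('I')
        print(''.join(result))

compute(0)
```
FGI

x=0 causes ZeroDivisionError, caught, finally prints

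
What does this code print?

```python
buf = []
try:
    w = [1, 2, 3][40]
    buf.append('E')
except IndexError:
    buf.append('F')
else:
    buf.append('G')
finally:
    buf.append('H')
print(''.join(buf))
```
FH

Exception: except runs, else skipped, finally runs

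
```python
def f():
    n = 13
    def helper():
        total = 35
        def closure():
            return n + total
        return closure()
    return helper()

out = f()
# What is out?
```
48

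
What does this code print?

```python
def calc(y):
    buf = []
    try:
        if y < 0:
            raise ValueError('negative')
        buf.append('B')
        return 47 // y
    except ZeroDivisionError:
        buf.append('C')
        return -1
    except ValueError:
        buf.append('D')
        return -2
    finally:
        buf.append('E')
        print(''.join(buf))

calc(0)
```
BCE

y=0 causes ZeroDivisionError, caught, finally prints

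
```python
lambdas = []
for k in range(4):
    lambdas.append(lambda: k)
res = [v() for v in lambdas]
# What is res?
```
[3, 3, 3, 3]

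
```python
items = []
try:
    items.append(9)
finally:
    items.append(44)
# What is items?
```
[9, 44]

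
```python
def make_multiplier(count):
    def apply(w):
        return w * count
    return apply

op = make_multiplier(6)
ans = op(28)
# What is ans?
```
168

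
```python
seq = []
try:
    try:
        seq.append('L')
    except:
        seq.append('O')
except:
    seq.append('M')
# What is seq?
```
['L']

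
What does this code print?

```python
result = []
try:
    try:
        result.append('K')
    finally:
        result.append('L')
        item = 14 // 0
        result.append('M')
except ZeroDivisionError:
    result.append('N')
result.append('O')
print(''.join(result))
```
KLNO

Exception in inner finally caught by outer except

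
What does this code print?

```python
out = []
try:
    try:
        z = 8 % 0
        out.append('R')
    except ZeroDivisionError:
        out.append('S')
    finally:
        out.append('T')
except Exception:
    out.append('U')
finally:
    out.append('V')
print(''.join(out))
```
STV

Both finally blocks run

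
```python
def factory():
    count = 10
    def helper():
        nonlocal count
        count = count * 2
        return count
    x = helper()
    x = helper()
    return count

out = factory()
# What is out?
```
40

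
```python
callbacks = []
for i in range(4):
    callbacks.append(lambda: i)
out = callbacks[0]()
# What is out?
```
3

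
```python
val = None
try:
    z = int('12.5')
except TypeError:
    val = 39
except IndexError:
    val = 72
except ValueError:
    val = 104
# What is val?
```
104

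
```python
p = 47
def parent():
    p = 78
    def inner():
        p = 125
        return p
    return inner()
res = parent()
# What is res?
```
125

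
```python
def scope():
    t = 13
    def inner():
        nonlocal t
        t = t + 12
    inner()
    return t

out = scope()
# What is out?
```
25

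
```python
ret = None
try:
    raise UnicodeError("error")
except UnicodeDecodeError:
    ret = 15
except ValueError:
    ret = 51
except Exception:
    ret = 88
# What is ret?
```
51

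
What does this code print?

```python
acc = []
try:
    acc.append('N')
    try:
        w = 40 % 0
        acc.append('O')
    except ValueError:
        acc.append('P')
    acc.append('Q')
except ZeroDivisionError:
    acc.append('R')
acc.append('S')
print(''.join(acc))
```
NRS

Inner handler doesn't match, propagates to outer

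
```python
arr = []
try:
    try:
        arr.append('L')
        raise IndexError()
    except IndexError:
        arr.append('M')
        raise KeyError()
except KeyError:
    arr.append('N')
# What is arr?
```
['L', 'M', 'N']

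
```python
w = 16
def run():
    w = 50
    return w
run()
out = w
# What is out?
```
16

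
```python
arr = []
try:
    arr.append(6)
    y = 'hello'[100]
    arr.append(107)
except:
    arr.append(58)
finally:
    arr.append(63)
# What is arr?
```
[6, 58, 63]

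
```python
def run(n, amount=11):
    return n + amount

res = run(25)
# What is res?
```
36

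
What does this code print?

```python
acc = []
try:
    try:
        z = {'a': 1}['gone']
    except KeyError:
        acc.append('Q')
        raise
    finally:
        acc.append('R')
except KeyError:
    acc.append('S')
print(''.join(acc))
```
QRS

finally runs before re-raised exception propagates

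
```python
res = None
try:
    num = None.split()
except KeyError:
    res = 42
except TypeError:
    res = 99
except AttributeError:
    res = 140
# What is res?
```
140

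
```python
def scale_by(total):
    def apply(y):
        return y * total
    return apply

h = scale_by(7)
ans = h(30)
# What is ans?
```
210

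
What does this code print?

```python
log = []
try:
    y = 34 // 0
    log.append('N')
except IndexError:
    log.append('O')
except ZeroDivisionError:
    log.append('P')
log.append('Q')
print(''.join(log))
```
PQ

ZeroDivisionError is caught by its specific handler, not IndexError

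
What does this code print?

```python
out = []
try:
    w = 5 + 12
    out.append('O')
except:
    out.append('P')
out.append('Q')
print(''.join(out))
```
OQ

No exception, try block completes normally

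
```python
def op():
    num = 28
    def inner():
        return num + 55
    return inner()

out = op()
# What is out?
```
83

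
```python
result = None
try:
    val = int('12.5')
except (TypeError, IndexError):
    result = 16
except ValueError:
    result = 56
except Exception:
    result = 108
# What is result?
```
56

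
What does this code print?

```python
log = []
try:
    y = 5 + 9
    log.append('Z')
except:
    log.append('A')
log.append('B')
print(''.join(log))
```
ZB

No exception, try block completes normally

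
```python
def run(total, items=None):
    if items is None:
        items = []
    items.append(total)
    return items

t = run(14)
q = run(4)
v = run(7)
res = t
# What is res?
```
[14]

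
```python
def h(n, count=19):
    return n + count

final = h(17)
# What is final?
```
36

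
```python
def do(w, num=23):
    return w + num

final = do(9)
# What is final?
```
32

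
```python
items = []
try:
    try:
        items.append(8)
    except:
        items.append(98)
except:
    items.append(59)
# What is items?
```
[8]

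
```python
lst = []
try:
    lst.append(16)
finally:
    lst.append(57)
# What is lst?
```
[16, 57]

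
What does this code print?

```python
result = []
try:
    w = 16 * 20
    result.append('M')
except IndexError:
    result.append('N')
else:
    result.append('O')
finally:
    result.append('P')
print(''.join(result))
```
MOP

else runs before finally when no exception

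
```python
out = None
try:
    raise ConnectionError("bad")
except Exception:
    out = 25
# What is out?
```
25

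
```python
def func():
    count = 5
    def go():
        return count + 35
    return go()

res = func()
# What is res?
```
40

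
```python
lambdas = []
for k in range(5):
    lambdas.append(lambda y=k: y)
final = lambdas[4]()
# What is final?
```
4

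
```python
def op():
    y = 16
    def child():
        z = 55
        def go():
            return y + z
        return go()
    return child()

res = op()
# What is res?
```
71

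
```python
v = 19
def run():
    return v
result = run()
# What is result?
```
19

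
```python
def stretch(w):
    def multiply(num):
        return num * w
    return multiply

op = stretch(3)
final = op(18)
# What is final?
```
54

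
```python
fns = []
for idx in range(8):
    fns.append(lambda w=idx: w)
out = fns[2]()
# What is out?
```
2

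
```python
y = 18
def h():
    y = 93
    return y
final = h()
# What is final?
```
93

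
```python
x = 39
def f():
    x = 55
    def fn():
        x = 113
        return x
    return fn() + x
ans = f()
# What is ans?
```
168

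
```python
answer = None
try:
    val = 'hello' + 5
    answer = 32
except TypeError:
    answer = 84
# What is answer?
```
84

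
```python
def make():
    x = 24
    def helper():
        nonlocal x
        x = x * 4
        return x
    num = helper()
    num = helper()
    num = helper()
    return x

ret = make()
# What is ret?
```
1536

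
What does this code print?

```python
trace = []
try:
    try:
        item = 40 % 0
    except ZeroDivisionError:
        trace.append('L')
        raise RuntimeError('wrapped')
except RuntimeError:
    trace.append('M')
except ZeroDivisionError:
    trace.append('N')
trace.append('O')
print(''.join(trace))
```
LMO

RuntimeError raised and caught, original ZeroDivisionError not re-raised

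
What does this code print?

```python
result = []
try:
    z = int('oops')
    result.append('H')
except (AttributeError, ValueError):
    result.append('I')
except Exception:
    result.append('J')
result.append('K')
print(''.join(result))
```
IK

ValueError matches tuple containing it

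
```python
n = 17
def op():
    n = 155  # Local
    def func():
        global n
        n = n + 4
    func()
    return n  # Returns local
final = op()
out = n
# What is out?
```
21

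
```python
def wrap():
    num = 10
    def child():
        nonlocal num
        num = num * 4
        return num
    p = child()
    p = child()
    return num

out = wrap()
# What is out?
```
160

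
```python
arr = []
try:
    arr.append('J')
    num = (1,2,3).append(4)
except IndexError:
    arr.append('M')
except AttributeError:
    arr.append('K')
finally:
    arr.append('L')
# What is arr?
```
['J', 'K', 'L']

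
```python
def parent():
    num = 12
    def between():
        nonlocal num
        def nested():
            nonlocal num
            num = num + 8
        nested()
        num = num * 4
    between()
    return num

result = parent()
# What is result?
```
80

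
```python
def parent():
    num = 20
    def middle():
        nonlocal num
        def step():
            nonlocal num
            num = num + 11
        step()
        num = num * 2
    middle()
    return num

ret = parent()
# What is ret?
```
62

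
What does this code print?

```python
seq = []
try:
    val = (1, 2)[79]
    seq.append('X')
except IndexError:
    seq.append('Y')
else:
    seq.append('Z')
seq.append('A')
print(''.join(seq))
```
YA

else block skipped when exception is caught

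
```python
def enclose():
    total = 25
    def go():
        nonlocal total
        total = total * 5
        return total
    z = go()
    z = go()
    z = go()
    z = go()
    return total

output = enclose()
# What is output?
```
15625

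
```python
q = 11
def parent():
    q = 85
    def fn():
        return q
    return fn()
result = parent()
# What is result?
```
85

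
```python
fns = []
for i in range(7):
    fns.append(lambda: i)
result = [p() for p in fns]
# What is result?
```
[6, 6, 6, 6, 6, 6, 6]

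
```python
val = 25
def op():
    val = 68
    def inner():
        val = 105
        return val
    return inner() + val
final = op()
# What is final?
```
173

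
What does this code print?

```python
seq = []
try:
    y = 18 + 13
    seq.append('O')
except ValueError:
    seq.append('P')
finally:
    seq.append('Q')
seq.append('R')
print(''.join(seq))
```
OQR

finally runs after normal execution too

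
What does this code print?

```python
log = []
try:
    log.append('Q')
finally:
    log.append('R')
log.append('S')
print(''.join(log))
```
QRS

try/finally without except, no exception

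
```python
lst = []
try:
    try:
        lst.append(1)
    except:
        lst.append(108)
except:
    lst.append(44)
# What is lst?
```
[1]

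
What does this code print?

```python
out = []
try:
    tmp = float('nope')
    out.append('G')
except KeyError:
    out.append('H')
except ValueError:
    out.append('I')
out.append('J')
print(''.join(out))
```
IJ

ValueError is caught by its specific handler, not KeyError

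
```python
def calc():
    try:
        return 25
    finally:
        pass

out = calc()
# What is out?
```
25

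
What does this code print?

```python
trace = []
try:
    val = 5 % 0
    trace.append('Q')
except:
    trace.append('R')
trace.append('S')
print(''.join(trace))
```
RS

Exception raised in try, caught by bare except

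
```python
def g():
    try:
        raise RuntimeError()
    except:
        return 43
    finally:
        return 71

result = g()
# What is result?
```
71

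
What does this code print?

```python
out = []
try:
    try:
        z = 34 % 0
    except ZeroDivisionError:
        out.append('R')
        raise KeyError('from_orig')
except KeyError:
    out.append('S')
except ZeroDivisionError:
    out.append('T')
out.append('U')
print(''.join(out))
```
RSU

KeyError raised and caught, original ZeroDivisionError not re-raised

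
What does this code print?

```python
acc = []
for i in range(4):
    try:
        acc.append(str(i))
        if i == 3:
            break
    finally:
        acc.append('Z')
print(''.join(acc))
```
0Z1Z2Z3Z

finally runs even when breaking out of loop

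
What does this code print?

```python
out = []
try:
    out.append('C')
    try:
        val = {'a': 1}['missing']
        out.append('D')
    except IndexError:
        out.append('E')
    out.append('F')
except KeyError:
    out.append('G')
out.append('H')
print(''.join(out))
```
CGH

Inner handler doesn't match, propagates to outer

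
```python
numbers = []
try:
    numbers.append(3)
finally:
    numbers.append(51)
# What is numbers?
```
[3, 51]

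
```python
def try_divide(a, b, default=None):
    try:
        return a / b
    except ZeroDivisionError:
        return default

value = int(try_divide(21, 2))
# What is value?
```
10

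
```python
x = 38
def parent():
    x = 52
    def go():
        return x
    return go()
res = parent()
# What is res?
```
52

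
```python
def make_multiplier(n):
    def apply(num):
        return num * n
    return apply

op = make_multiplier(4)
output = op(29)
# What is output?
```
116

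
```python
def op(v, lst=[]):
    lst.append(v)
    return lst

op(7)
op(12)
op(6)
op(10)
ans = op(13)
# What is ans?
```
[7, 12, 6, 10, 13]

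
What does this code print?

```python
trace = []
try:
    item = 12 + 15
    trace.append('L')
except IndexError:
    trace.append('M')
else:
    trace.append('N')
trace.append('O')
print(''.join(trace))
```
LNO

else block runs when no exception occurs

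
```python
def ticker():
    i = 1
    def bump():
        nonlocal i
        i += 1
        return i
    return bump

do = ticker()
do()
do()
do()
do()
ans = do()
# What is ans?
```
6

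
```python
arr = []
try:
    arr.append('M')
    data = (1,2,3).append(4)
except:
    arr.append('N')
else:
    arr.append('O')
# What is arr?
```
['M', 'N']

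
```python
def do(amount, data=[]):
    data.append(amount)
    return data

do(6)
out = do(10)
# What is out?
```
[6, 10]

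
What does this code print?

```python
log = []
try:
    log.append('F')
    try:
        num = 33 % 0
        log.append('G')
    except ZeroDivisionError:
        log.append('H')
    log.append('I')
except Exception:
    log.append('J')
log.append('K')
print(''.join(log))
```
FHIK

Inner exception caught by inner handler, outer continues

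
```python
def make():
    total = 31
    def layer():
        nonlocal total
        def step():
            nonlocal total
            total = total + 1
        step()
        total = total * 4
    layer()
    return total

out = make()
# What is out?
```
128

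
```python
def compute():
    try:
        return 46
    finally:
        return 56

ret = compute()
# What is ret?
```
56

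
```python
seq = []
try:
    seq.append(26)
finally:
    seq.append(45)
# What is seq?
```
[26, 45]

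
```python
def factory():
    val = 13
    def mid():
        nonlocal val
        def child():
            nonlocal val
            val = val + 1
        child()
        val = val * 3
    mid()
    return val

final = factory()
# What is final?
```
42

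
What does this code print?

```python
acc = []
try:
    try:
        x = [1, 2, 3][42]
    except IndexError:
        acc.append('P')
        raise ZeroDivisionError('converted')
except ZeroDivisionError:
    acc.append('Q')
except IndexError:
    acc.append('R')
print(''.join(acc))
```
PQ

New ZeroDivisionError raised, caught by outer ZeroDivisionError handler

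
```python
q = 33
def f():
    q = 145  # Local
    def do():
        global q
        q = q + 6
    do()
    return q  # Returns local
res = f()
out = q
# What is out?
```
39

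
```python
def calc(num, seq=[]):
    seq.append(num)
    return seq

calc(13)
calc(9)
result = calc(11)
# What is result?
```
[13, 9, 11]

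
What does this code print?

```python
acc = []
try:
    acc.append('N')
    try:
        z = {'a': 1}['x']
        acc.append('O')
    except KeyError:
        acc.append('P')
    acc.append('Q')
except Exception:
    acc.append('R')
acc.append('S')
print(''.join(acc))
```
NPQS

Inner exception caught by inner handler, outer continues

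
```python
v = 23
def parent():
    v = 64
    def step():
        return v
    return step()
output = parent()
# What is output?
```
64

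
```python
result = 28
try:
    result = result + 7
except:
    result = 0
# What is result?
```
35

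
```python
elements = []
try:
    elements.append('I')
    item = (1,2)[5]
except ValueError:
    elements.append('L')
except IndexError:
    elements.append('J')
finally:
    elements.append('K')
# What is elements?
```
['I', 'J', 'K']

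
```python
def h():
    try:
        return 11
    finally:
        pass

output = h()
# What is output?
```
11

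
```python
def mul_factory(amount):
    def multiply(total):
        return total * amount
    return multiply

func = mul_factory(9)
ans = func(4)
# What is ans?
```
36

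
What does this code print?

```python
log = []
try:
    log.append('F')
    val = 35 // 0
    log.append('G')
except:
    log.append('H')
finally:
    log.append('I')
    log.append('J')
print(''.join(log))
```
FHIJ

Code before exception runs, then except, then all of finally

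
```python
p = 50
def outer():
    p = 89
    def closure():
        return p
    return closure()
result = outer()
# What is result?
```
89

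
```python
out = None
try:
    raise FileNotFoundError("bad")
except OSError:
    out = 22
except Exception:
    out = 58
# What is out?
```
22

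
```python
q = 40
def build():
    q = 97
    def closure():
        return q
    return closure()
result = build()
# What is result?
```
97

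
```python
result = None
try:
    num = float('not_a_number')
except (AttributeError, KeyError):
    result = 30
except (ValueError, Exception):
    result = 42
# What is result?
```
42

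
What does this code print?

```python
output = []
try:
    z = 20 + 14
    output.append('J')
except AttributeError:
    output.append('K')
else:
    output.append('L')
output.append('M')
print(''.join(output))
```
JLM

else block runs when no exception occurs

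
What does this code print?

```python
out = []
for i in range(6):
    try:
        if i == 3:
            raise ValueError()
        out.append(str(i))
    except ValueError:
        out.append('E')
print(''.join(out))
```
012E45

Exception on i=3 caught, loop continues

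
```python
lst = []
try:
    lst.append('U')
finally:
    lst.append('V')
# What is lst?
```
['U', 'V']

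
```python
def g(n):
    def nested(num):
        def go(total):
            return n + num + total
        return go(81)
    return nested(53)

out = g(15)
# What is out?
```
149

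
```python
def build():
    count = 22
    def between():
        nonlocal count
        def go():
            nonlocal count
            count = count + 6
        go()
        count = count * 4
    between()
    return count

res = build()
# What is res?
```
112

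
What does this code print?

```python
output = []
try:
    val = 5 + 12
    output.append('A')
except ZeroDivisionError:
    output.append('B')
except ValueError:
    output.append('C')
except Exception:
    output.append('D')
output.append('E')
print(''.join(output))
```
AE

No exception, try block completes normally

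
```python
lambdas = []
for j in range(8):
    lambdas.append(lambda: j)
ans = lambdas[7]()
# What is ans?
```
7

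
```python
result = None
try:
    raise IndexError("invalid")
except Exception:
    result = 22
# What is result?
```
22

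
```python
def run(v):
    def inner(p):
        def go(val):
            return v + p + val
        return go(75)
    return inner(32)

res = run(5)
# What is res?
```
112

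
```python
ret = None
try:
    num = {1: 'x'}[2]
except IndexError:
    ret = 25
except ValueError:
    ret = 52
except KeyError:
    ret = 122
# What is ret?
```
122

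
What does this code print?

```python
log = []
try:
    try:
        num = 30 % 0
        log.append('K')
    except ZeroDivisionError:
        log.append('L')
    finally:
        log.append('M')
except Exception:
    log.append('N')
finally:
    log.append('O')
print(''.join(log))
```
LMO

Both finally blocks run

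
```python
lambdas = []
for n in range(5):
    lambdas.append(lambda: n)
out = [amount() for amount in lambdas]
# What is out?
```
[4, 4, 4, 4, 4]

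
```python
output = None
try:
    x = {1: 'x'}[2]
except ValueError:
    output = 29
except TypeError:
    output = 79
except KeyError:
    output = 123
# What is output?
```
123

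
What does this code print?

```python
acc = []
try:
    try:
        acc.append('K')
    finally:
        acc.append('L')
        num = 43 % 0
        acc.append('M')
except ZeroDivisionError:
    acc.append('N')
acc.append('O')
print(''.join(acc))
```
KLNO

Exception in inner finally caught by outer except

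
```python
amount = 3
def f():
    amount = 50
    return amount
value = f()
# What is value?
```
50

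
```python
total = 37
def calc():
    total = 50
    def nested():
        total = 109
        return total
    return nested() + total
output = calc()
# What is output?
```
159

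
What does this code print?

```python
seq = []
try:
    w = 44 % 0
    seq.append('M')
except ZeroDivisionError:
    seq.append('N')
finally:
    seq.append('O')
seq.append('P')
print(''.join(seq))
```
NOP

finally always runs, even after exception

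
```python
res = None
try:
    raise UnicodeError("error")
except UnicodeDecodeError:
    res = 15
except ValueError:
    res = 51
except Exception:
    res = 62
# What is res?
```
51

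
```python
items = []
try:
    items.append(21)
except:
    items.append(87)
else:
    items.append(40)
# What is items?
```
[21, 40]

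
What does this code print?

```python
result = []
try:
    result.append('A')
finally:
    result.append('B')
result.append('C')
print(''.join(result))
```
ABC

try/finally without except, no exception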